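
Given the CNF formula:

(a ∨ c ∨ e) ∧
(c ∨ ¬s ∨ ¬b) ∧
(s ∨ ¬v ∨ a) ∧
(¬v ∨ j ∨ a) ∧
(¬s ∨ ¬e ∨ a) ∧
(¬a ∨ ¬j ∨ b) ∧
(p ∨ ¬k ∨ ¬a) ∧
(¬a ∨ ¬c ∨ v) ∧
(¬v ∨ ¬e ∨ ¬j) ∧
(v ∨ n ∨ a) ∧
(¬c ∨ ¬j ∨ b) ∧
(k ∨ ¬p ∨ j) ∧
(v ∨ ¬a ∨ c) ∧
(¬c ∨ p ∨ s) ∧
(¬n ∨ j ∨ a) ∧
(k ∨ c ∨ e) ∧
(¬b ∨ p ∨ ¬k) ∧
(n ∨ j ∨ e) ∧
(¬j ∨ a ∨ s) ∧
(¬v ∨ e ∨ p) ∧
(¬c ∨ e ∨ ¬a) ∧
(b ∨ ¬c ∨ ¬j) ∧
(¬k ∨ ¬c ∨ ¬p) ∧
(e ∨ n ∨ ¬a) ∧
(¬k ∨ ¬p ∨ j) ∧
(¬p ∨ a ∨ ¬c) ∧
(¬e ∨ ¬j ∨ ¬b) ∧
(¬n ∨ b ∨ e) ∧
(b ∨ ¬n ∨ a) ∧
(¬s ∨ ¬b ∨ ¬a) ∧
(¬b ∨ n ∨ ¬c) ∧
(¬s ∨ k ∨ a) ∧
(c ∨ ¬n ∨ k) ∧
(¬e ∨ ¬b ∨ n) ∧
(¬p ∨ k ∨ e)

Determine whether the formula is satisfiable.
Yes

Yes, the formula is satisfiable.

One satisfying assignment is: v=True, b=False, j=False, a=True, e=True, k=False, c=True, s=True, n=False, p=False

Verification: With this assignment, all 35 clauses evaluate to true.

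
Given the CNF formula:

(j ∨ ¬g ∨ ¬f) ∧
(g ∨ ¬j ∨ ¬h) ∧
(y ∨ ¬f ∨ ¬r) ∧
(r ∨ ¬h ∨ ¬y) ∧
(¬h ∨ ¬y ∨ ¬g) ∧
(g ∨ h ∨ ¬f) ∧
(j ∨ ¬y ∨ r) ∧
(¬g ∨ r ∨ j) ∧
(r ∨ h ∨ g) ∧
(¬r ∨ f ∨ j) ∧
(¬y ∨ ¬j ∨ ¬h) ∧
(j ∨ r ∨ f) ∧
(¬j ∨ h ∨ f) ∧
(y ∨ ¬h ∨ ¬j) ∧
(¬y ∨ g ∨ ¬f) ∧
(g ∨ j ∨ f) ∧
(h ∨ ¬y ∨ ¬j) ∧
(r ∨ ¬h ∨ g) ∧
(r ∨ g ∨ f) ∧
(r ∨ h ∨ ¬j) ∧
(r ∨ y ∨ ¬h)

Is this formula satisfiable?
No

No, the formula is not satisfiable.

No assignment of truth values to the variables can make all 21 clauses true simultaneously.

The formula is UNSAT (unsatisfiable).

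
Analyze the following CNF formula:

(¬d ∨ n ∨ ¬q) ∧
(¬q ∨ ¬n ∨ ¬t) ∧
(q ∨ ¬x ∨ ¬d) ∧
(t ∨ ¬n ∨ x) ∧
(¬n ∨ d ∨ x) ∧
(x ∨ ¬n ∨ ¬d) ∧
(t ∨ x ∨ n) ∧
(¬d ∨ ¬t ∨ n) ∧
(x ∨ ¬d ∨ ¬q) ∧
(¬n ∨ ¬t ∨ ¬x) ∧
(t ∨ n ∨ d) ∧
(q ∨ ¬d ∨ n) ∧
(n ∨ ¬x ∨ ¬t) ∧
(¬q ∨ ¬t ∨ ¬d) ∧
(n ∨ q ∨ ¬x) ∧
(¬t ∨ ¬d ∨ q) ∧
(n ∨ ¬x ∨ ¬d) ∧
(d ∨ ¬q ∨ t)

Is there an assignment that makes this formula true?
Yes

Yes, the formula is satisfiable.

One satisfying assignment is: d=False, q=False, n=False, t=True, x=False

Verification: With this assignment, all 18 clauses evaluate to true.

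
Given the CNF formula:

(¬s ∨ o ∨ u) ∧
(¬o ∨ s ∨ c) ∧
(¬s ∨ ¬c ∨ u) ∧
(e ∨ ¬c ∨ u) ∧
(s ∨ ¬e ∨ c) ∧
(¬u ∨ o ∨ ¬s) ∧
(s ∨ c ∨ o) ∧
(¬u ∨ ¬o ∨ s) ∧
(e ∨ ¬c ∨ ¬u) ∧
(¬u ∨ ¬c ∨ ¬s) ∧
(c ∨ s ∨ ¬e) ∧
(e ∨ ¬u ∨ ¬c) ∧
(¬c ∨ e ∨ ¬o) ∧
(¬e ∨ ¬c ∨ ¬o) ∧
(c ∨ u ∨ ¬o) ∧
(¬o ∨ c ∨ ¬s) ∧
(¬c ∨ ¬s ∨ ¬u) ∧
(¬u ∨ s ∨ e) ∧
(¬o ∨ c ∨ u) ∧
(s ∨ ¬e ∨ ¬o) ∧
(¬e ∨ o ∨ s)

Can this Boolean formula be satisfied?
No

No, the formula is not satisfiable.

No assignment of truth values to the variables can make all 21 clauses true simultaneously.

The formula is UNSAT (unsatisfiable).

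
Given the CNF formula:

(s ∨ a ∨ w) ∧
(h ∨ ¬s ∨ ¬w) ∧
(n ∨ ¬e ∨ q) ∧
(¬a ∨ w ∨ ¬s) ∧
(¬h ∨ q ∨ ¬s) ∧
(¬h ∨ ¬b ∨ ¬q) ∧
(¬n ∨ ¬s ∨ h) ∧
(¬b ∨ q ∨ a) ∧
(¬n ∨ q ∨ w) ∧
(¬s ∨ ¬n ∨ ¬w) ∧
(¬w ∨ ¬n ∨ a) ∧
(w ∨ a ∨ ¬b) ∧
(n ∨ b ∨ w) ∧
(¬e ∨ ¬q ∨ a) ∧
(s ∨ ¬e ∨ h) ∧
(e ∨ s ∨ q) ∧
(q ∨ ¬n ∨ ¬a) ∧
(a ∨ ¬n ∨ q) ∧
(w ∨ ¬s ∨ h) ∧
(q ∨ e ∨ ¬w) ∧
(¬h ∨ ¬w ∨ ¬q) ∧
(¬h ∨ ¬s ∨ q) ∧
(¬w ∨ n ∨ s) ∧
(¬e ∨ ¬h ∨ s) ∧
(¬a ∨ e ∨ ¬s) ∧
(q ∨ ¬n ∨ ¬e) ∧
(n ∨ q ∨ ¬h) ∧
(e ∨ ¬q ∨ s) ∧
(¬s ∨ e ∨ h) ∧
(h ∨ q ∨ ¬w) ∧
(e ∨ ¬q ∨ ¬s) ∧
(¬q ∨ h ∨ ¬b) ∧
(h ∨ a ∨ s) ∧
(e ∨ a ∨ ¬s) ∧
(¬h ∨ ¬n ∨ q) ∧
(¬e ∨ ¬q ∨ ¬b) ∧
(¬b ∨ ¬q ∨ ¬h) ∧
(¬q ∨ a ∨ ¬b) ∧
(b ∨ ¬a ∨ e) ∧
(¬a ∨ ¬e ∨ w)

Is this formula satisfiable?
No

No, the formula is not satisfiable.

No assignment of truth values to the variables can make all 40 clauses true simultaneously.

The formula is UNSAT (unsatisfiable).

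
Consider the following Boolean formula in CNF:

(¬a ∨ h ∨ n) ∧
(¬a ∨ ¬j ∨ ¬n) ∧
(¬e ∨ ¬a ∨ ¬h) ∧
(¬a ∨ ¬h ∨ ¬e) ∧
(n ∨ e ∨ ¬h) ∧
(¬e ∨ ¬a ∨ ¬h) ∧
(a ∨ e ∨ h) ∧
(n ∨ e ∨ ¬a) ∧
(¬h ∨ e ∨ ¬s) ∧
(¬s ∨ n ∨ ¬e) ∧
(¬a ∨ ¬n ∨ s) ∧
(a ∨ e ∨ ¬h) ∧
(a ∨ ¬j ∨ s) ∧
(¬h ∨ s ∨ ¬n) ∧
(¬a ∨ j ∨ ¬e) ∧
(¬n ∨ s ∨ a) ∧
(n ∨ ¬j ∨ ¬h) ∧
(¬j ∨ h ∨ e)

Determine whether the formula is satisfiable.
Yes

Yes, the formula is satisfiable.

One satisfying assignment is: j=False, n=True, e=False, a=True, s=True, h=False

Verification: With this assignment, all 18 clauses evaluate to true.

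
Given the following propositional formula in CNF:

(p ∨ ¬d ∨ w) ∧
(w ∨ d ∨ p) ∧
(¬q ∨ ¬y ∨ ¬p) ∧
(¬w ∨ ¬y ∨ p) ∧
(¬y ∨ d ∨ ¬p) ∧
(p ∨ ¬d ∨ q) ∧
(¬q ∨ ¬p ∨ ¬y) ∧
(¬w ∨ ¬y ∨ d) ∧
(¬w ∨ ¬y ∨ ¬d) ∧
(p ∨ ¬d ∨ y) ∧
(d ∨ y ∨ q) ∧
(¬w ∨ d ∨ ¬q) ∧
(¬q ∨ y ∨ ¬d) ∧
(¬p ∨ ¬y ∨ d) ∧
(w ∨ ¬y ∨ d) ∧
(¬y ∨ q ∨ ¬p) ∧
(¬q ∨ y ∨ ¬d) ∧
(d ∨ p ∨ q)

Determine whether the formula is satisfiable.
Yes

Yes, the formula is satisfiable.

One satisfying assignment is: y=False, d=True, p=True, q=False, w=False

Verification: With this assignment, all 18 clauses evaluate to true.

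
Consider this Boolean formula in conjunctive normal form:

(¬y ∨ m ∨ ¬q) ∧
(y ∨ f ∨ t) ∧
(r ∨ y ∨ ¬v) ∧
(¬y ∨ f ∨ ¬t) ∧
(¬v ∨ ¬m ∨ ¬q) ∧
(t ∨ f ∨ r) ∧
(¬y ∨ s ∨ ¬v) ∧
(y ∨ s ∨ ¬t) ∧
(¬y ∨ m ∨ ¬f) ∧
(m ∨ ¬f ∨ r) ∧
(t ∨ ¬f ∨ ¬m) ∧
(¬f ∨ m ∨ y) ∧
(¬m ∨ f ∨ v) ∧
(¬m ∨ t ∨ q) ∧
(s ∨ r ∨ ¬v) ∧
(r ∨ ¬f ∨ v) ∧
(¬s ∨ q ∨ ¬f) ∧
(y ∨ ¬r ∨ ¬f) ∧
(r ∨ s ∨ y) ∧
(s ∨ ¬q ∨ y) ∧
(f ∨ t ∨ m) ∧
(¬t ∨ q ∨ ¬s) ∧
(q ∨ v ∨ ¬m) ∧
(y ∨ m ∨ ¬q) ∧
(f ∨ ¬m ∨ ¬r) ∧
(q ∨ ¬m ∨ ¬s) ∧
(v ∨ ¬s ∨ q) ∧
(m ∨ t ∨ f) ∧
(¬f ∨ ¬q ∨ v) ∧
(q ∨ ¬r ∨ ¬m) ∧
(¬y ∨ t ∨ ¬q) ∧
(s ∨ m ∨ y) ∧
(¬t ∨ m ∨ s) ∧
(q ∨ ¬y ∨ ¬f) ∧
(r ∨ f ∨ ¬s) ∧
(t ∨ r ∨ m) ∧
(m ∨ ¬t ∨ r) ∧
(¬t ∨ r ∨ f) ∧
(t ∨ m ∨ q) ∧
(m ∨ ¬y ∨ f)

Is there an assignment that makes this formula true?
No

No, the formula is not satisfiable.

No assignment of truth values to the variables can make all 40 clauses true simultaneously.

The formula is UNSAT (unsatisfiable).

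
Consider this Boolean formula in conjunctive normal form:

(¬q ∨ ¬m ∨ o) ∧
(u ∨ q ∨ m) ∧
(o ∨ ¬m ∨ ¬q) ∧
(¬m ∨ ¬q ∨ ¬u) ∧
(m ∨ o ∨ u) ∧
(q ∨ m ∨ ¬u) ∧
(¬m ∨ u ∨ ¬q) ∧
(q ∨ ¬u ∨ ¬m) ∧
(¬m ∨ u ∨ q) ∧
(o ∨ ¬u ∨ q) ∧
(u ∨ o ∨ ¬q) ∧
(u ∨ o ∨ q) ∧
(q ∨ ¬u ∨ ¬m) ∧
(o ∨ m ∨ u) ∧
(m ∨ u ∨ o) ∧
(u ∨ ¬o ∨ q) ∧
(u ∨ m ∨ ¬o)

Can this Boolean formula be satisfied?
Yes

Yes, the formula is satisfiable.

One satisfying assignment is: m=False, q=True, o=True, u=True

Verification: With this assignment, all 17 clauses evaluate to true.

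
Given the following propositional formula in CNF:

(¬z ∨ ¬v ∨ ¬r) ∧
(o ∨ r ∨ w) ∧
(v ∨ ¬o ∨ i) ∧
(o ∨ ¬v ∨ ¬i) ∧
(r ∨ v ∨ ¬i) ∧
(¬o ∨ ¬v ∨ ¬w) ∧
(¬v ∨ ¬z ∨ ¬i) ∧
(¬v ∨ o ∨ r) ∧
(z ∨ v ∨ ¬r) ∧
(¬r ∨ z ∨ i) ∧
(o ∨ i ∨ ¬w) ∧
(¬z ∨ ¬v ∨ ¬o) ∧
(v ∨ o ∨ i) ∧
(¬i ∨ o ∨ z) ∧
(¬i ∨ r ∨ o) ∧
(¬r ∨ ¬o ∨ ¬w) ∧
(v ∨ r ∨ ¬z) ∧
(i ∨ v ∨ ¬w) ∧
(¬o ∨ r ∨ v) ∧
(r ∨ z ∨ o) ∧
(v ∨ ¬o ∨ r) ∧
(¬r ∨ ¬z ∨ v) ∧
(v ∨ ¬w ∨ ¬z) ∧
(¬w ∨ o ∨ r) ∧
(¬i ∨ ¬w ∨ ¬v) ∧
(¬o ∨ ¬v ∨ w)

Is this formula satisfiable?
No

No, the formula is not satisfiable.

No assignment of truth values to the variables can make all 26 clauses true simultaneously.

The formula is UNSAT (unsatisfiable).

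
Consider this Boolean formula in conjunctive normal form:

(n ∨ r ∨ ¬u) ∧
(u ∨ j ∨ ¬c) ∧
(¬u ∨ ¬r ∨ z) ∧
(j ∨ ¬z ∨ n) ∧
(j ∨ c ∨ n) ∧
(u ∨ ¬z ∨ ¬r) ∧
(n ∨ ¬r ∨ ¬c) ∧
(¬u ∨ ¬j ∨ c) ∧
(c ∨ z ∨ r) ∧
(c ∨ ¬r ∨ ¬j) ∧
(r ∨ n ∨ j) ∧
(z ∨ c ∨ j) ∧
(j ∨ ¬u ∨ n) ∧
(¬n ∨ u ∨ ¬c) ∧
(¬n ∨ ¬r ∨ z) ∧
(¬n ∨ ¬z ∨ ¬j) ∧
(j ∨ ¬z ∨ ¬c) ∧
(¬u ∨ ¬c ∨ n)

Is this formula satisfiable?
Yes

Yes, the formula is satisfiable.

One satisfying assignment is: n=True, c=True, z=False, u=True, r=False, j=False

Verification: With this assignment, all 18 clauses evaluate to true.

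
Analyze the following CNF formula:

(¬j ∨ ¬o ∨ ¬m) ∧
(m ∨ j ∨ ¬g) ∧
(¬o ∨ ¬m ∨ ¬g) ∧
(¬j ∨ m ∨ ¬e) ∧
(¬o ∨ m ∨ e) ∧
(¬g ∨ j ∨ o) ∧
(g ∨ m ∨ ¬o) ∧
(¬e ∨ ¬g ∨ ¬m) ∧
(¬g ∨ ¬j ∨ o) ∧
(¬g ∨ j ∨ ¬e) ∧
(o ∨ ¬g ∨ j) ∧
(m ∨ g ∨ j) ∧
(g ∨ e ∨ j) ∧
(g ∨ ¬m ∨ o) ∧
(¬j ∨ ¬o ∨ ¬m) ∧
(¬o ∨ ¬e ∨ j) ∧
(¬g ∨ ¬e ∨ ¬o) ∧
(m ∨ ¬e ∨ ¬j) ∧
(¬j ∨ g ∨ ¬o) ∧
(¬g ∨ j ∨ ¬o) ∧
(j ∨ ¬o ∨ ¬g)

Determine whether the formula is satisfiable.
Yes

Yes, the formula is satisfiable.

One satisfying assignment is: o=False, j=True, m=False, g=False, e=False

Verification: With this assignment, all 21 clauses evaluate to true.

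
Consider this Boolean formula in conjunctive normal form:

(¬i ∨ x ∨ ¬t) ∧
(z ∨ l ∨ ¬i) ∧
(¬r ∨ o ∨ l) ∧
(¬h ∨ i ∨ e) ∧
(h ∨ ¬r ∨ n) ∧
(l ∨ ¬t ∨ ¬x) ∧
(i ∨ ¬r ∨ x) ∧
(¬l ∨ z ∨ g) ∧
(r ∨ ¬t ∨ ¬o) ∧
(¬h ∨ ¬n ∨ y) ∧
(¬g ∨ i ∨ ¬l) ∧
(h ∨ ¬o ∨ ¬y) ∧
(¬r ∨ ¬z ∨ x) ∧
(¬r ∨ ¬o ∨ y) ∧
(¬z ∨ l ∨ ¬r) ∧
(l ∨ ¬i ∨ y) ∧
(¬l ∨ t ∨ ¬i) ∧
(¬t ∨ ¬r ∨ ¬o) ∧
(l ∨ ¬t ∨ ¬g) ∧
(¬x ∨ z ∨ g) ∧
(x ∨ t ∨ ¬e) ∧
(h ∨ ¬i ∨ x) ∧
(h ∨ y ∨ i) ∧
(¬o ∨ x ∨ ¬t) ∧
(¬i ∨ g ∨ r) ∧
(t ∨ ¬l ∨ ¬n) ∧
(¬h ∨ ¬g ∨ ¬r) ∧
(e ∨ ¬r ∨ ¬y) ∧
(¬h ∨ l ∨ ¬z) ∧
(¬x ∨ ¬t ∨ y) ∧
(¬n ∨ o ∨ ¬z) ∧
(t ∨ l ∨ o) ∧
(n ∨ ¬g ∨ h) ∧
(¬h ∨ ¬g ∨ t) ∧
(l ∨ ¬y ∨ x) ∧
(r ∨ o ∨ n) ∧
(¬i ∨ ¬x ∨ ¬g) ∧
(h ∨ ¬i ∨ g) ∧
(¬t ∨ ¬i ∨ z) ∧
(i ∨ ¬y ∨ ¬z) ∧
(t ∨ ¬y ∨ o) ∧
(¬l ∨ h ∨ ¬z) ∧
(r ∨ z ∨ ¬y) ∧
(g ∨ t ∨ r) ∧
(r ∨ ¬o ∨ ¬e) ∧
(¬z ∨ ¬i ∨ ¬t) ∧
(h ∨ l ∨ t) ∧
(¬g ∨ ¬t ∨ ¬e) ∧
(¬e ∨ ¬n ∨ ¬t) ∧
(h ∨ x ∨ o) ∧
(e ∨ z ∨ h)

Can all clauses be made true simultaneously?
Yes

Yes, the formula is satisfiable.

One satisfying assignment is: n=False, x=True, t=False, g=False, h=True, z=True, l=True, r=True, i=False, e=True, y=False, o=False

Verification: With this assignment, all 51 clauses evaluate to true.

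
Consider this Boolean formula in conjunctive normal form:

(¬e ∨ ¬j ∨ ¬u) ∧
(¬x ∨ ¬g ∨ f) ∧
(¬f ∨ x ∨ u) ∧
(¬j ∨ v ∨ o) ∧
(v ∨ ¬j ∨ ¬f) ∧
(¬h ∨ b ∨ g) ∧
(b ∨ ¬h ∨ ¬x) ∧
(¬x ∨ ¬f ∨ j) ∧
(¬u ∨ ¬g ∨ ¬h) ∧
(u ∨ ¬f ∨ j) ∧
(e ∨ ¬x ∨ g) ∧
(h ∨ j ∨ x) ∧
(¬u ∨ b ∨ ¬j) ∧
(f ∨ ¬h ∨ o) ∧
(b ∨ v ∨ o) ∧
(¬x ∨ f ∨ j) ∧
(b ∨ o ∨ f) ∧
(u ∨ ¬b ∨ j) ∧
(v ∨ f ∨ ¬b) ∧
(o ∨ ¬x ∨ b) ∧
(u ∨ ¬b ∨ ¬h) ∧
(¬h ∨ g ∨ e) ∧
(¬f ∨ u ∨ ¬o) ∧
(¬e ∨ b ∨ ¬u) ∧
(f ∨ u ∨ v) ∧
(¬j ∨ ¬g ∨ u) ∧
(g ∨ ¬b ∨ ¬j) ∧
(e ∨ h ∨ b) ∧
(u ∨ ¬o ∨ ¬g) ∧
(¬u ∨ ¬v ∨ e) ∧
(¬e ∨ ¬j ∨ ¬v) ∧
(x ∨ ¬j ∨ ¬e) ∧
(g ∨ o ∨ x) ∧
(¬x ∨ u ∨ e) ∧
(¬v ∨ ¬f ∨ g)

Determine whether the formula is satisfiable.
Yes

Yes, the formula is satisfiable.

One satisfying assignment is: f=True, g=False, u=True, b=True, v=False, j=False, h=True, x=False, e=True, o=True

Verification: With this assignment, all 35 clauses evaluate to true.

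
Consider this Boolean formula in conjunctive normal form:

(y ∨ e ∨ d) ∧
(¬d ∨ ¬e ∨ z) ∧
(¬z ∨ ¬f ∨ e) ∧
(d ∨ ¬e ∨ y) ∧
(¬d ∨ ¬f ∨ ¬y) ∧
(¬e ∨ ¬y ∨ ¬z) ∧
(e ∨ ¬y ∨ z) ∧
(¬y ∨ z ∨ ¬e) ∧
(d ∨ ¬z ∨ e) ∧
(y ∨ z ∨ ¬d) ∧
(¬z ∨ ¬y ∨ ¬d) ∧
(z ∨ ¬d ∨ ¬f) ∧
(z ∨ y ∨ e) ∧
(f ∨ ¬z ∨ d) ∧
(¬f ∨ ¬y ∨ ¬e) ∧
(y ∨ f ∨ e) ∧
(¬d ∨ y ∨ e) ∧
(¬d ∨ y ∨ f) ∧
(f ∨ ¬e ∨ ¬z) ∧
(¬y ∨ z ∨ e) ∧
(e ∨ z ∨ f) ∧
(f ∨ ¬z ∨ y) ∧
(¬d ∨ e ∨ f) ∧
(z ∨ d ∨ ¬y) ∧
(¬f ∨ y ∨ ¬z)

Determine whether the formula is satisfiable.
No

No, the formula is not satisfiable.

No assignment of truth values to the variables can make all 25 clauses true simultaneously.

The formula is UNSAT (unsatisfiable).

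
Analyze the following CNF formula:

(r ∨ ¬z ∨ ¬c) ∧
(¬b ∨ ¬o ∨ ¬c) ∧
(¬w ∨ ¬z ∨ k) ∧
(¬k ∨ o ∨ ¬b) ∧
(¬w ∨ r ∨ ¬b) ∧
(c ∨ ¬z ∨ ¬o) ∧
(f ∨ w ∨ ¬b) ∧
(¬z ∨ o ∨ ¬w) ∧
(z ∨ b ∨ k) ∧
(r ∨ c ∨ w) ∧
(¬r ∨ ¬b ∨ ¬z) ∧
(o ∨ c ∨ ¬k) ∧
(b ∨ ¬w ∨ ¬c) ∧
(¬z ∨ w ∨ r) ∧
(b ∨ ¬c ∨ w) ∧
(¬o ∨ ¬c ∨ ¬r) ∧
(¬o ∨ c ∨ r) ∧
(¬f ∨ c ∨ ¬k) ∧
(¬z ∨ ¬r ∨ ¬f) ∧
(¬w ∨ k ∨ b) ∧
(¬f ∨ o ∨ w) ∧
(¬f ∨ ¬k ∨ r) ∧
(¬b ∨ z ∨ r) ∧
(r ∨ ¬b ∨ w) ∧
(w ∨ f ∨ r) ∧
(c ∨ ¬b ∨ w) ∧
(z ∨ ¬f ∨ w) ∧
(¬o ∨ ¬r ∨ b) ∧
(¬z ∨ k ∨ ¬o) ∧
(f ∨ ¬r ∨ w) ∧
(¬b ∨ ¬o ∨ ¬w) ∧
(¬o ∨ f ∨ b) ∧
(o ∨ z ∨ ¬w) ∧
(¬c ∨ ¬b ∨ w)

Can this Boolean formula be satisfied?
No

No, the formula is not satisfiable.

No assignment of truth values to the variables can make all 34 clauses true simultaneously.

The formula is UNSAT (unsatisfiable).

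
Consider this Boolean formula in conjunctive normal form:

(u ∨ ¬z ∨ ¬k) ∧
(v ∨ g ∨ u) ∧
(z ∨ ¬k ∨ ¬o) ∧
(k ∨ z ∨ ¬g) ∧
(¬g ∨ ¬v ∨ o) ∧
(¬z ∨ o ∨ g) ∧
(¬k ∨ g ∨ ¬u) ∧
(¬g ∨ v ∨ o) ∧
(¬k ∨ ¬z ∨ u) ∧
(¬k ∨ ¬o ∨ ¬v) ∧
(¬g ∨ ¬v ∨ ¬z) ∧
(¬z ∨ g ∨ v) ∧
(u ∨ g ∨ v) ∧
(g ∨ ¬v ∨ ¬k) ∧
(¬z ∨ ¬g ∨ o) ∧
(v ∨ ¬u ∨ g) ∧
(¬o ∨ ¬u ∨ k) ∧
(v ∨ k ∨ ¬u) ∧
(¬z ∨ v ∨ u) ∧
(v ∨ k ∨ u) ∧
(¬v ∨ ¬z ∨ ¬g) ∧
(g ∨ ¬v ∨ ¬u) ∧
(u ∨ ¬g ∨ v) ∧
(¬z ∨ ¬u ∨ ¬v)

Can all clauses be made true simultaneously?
Yes

Yes, the formula is satisfiable.

One satisfying assignment is: g=True, o=True, v=False, z=True, u=True, k=True

Verification: With this assignment, all 24 clauses evaluate to true.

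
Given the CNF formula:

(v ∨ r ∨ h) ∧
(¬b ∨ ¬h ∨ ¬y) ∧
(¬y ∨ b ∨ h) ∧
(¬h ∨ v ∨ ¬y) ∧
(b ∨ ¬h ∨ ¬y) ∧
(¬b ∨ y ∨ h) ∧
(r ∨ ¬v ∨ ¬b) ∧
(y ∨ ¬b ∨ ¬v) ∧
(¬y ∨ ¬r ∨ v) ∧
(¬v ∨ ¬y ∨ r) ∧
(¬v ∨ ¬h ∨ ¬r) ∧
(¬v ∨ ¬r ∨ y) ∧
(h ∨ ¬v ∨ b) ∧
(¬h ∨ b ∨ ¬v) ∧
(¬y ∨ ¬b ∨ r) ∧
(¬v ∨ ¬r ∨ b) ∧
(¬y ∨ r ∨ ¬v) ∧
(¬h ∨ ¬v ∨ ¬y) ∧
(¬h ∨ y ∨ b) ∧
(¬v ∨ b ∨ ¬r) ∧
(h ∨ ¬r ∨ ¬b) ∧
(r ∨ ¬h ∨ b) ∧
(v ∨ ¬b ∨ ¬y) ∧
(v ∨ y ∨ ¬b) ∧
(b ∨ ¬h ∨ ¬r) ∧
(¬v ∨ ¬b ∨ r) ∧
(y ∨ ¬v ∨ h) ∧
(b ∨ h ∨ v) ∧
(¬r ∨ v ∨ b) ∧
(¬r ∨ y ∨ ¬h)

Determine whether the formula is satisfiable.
No

No, the formula is not satisfiable.

No assignment of truth values to the variables can make all 30 clauses true simultaneously.

The formula is UNSAT (unsatisfiable).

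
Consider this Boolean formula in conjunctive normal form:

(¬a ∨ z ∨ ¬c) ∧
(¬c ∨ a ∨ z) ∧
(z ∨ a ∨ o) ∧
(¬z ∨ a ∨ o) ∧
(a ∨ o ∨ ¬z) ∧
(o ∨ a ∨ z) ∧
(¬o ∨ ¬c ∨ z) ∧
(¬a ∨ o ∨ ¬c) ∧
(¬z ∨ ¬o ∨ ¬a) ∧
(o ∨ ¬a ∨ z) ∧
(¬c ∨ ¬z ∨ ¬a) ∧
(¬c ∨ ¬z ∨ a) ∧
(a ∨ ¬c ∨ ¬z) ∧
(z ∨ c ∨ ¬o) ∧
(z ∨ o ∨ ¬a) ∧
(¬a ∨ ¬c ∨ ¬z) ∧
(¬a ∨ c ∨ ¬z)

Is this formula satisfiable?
Yes

Yes, the formula is satisfiable.

One satisfying assignment is: c=False, o=True, a=False, z=True

Verification: With this assignment, all 17 clauses evaluate to true.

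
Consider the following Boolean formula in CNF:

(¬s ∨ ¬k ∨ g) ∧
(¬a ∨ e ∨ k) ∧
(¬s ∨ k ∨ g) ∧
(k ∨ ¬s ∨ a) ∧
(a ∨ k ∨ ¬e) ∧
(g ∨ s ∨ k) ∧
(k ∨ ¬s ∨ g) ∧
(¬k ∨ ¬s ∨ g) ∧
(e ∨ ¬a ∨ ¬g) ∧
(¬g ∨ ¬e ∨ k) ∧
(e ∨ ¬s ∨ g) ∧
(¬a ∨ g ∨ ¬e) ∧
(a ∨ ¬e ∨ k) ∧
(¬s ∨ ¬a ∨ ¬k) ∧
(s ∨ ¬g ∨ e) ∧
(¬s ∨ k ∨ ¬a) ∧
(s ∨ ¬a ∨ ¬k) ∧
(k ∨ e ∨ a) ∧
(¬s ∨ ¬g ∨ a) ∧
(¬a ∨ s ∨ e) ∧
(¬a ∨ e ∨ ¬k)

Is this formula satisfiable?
Yes

Yes, the formula is satisfiable.

One satisfying assignment is: g=False, e=False, s=False, a=False, k=True

Verification: With this assignment, all 21 clauses evaluate to true.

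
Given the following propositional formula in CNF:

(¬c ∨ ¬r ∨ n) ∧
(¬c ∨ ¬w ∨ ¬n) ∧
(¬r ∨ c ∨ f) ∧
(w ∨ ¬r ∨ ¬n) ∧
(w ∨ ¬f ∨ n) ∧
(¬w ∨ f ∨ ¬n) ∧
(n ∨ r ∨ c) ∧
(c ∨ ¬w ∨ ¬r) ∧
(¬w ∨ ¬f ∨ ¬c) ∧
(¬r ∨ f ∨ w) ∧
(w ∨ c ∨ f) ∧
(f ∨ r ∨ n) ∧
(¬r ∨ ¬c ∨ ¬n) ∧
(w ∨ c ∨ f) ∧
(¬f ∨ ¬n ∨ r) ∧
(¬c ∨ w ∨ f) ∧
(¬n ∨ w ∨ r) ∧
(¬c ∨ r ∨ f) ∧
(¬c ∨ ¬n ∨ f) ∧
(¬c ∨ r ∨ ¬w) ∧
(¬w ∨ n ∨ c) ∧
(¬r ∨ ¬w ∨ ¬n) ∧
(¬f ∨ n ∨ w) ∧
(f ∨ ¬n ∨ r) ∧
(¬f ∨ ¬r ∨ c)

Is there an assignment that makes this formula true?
No

No, the formula is not satisfiable.

No assignment of truth values to the variables can make all 25 clauses true simultaneously.

The formula is UNSAT (unsatisfiable).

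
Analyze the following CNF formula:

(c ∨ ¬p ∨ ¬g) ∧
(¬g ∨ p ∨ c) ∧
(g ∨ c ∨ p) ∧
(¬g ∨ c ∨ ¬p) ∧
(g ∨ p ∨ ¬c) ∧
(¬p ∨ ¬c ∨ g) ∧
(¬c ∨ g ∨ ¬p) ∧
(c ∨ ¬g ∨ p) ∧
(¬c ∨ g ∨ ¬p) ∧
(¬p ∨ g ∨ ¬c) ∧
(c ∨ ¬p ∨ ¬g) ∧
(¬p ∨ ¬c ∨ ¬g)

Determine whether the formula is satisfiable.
Yes

Yes, the formula is satisfiable.

One satisfying assignment is: g=False, c=False, p=True

Verification: With this assignment, all 12 clauses evaluate to true.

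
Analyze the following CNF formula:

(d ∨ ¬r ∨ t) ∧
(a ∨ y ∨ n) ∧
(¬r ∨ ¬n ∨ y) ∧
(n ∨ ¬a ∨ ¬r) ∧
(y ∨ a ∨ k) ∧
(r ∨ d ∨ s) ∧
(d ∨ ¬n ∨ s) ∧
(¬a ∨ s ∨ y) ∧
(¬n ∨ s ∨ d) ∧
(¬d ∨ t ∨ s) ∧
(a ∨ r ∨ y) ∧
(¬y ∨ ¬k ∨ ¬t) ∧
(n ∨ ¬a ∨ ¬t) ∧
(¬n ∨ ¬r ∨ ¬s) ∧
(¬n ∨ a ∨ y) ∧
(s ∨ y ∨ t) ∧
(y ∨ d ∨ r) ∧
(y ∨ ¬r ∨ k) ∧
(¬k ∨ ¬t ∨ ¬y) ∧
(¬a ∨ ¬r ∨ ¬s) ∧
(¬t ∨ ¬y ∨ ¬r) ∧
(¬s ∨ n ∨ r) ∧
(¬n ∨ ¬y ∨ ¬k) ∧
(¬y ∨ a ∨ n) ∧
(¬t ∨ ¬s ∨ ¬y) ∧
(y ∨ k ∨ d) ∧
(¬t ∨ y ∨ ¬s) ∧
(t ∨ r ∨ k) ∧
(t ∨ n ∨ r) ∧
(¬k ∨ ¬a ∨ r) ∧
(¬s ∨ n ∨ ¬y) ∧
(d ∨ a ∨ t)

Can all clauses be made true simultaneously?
Yes

Yes, the formula is satisfiable.

One satisfying assignment is: s=False, n=True, t=True, k=False, d=True, r=False, y=True, a=False

Verification: With this assignment, all 32 clauses evaluate to true.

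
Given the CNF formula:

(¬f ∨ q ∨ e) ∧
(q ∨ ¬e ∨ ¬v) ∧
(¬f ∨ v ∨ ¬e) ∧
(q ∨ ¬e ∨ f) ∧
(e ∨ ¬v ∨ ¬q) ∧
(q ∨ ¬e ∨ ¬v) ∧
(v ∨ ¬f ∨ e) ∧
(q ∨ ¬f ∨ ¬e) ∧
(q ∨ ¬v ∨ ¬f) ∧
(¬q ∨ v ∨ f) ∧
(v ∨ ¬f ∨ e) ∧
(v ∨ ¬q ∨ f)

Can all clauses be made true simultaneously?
Yes

Yes, the formula is satisfiable.

One satisfying assignment is: e=False, q=False, v=False, f=False

Verification: With this assignment, all 12 clauses evaluate to true.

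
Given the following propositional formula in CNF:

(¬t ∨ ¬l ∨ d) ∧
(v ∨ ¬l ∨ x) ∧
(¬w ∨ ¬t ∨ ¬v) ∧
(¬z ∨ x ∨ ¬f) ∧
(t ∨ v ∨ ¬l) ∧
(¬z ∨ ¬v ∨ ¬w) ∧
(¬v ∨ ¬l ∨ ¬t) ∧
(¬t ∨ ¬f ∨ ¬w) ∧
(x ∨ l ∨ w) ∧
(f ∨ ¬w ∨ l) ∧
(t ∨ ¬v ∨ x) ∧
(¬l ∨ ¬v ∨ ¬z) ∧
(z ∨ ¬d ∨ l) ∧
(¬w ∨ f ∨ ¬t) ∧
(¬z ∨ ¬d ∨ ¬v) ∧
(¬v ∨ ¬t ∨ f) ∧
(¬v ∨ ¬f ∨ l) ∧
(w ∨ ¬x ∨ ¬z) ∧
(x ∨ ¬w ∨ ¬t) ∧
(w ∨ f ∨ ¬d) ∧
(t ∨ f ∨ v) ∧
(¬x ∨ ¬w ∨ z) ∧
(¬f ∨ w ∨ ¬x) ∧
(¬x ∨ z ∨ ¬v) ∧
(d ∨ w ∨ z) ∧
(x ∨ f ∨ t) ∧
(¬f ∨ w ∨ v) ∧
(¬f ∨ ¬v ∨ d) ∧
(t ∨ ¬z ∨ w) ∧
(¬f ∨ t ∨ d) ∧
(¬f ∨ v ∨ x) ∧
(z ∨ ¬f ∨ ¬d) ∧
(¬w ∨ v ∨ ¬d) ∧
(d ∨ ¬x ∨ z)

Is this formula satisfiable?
No

No, the formula is not satisfiable.

No assignment of truth values to the variables can make all 34 clauses true simultaneously.

The formula is UNSAT (unsatisfiable).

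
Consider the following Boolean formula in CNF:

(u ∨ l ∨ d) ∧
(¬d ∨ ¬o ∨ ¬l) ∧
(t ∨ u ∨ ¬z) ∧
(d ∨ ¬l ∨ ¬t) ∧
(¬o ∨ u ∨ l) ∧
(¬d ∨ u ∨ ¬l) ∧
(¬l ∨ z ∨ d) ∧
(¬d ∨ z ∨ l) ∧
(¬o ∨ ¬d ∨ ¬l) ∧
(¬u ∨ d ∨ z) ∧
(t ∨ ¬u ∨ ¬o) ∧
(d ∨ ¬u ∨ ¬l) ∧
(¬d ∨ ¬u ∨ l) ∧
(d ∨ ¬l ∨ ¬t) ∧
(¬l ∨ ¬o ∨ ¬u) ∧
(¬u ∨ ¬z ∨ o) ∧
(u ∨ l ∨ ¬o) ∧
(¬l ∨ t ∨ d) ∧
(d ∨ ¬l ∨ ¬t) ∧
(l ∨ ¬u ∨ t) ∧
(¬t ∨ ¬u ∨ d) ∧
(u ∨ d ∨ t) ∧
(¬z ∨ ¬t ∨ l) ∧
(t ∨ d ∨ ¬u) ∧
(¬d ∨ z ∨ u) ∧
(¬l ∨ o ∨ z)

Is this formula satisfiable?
No

No, the formula is not satisfiable.

No assignment of truth values to the variables can make all 26 clauses true simultaneously.

The formula is UNSAT (unsatisfiable).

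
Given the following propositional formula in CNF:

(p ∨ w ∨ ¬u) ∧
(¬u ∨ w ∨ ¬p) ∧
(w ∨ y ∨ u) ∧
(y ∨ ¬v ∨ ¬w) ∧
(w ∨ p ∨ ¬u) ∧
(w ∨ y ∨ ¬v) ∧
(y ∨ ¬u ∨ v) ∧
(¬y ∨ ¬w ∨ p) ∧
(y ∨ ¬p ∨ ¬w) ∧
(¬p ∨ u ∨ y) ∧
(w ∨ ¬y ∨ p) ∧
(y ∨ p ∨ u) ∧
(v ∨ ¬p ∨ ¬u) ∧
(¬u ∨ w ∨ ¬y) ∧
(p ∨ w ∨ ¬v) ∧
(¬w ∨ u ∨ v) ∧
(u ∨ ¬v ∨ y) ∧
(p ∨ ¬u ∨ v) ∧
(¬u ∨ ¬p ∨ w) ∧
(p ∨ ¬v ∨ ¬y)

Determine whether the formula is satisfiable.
Yes

Yes, the formula is satisfiable.

One satisfying assignment is: y=True, u=False, w=False, p=True, v=False

Verification: With this assignment, all 20 clauses evaluate to true.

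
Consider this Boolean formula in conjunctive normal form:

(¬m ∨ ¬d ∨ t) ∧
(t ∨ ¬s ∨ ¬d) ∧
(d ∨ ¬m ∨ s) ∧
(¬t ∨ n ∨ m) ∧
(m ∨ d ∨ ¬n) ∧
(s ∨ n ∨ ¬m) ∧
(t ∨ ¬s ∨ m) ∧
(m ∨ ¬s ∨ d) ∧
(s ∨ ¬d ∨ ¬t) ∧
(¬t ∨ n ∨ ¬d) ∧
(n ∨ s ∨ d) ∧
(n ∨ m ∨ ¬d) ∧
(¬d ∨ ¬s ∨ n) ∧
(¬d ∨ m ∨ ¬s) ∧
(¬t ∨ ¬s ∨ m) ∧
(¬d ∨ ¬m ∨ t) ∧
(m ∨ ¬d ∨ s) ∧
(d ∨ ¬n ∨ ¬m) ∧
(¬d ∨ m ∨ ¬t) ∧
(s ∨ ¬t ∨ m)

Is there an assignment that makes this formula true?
Yes

Yes, the formula is satisfiable.

One satisfying assignment is: n=True, t=True, s=True, m=True, d=True

Verification: With this assignment, all 20 clauses evaluate to true.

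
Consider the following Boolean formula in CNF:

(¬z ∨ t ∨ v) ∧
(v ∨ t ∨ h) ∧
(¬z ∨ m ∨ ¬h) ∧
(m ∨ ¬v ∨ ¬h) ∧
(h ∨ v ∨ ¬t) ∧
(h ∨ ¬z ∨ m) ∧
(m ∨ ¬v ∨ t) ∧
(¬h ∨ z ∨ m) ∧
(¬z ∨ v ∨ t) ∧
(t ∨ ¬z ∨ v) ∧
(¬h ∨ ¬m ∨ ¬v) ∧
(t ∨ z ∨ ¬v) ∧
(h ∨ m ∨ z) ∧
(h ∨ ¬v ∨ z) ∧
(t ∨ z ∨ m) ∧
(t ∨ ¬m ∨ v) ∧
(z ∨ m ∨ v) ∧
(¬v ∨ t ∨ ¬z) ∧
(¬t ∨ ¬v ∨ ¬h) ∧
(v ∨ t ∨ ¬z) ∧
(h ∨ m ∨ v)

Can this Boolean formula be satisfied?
Yes

Yes, the formula is satisfiable.

One satisfying assignment is: v=True, t=True, z=True, m=True, h=False

Verification: With this assignment, all 21 clauses evaluate to true.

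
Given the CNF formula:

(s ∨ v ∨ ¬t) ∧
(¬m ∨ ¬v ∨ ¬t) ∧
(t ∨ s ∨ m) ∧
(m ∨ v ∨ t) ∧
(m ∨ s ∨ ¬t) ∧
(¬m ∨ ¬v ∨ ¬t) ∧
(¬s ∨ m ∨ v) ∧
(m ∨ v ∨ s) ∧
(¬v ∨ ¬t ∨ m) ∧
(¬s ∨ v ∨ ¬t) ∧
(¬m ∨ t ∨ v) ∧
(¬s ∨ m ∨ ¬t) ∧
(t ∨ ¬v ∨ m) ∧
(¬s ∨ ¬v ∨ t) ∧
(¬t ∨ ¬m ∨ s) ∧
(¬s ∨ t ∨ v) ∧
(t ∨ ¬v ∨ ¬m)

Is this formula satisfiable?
No

No, the formula is not satisfiable.

No assignment of truth values to the variables can make all 17 clauses true simultaneously.

The formula is UNSAT (unsatisfiable).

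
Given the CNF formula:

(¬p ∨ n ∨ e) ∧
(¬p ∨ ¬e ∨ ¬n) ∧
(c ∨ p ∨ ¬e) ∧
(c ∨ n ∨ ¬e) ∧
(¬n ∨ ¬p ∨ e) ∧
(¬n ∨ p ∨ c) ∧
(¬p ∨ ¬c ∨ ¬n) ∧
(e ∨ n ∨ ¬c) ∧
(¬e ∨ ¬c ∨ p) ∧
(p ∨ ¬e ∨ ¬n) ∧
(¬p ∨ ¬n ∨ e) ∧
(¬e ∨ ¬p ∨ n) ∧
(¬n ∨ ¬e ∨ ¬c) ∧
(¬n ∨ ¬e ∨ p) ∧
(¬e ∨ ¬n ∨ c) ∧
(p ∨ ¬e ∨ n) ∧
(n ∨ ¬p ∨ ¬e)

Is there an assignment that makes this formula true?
Yes

Yes, the formula is satisfiable.

One satisfying assignment is: p=False, c=False, e=False, n=False

Verification: With this assignment, all 17 clauses evaluate to true.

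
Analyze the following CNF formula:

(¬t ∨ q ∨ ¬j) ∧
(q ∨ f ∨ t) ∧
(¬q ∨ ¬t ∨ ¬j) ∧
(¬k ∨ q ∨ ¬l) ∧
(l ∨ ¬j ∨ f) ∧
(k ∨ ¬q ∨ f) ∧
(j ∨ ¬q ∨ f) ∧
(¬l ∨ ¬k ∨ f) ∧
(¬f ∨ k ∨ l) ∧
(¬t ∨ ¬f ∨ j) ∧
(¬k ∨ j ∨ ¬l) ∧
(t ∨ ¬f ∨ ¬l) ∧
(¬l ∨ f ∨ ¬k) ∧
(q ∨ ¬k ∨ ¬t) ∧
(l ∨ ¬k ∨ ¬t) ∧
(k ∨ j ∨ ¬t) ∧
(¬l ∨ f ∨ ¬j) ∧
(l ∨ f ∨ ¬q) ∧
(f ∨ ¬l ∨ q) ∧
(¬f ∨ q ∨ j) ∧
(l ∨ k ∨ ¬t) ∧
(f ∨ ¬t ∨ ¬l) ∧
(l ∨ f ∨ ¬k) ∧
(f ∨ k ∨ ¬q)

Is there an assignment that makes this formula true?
Yes

Yes, the formula is satisfiable.

One satisfying assignment is: f=True, t=False, q=True, j=False, k=True, l=False

Verification: With this assignment, all 24 clauses evaluate to true.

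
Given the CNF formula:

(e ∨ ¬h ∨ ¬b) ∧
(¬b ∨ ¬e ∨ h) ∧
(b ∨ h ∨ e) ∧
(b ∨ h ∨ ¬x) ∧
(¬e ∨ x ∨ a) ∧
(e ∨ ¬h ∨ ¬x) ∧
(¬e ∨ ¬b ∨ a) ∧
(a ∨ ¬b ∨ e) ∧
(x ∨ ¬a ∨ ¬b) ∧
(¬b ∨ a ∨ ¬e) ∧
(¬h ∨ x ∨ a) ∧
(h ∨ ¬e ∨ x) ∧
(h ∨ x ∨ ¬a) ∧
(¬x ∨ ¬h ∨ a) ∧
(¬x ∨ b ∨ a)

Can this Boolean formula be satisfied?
Yes

Yes, the formula is satisfiable.

One satisfying assignment is: e=False, b=False, x=False, h=True, a=True

Verification: With this assignment, all 15 clauses evaluate to true.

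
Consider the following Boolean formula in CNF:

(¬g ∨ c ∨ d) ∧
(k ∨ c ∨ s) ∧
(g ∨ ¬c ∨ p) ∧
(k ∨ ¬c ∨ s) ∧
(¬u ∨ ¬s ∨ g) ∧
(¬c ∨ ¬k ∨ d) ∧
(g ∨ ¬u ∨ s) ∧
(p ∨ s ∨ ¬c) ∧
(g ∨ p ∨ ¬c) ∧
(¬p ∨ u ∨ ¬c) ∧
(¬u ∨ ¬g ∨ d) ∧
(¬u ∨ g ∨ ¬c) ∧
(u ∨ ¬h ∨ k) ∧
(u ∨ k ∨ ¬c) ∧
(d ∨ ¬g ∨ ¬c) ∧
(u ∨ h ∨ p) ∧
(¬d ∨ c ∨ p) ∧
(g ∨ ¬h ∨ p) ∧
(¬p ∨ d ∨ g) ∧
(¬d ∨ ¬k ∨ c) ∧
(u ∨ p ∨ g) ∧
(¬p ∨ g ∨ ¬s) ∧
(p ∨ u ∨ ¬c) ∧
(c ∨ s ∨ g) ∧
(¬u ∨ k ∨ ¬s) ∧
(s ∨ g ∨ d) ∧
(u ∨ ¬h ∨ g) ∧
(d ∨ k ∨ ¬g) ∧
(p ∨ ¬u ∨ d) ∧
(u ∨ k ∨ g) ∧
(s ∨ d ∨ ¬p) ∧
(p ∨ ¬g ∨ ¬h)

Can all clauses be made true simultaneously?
Yes

Yes, the formula is satisfiable.

One satisfying assignment is: k=True, h=False, u=True, s=True, c=True, p=False, d=True, g=True

Verification: With this assignment, all 32 clauses evaluate to true.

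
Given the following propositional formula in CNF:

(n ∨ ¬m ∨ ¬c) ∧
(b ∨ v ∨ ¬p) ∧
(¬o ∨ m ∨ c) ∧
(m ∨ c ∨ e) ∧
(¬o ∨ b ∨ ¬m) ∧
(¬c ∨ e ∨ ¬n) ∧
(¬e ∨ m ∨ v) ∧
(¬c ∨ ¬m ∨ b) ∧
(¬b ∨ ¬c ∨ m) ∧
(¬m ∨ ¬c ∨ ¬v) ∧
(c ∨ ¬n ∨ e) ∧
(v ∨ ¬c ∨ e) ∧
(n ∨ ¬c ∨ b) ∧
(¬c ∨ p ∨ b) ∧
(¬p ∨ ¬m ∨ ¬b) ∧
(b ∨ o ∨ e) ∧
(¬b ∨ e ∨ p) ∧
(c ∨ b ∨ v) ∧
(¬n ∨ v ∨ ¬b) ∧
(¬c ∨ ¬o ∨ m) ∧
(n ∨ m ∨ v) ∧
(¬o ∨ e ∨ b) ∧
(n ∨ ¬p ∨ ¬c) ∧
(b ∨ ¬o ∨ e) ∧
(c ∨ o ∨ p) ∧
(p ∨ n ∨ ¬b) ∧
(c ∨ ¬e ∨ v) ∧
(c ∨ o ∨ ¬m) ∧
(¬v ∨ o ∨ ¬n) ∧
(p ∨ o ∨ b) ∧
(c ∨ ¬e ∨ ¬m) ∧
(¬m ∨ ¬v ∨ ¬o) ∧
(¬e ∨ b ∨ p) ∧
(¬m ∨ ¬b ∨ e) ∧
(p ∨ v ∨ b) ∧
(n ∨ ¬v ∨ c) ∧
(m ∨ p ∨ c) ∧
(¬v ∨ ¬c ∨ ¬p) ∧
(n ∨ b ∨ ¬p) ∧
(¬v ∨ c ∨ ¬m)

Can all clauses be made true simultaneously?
No

No, the formula is not satisfiable.

No assignment of truth values to the variables can make all 40 clauses true simultaneously.

The formula is UNSAT (unsatisfiable).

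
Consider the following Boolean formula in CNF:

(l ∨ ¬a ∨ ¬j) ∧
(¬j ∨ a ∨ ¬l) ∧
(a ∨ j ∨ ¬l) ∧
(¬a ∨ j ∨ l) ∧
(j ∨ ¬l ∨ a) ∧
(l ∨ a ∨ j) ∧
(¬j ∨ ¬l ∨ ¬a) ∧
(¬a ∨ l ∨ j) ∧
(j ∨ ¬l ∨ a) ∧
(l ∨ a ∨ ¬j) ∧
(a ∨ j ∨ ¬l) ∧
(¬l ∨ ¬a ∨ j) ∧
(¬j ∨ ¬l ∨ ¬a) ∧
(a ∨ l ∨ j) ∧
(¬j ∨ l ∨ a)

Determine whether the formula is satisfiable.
No

No, the formula is not satisfiable.

No assignment of truth values to the variables can make all 15 clauses true simultaneously.

The formula is UNSAT (unsatisfiable).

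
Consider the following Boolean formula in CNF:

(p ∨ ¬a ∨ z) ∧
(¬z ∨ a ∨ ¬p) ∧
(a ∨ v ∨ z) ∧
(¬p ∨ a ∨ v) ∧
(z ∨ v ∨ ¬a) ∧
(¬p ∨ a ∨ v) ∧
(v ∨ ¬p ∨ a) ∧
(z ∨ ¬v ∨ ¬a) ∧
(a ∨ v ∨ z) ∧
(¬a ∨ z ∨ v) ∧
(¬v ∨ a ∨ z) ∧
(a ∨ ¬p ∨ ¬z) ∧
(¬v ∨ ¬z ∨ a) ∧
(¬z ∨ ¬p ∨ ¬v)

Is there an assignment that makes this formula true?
Yes

Yes, the formula is satisfiable.

One satisfying assignment is: z=True, p=False, v=False, a=False

Verification: With this assignment, all 14 clauses evaluate to true.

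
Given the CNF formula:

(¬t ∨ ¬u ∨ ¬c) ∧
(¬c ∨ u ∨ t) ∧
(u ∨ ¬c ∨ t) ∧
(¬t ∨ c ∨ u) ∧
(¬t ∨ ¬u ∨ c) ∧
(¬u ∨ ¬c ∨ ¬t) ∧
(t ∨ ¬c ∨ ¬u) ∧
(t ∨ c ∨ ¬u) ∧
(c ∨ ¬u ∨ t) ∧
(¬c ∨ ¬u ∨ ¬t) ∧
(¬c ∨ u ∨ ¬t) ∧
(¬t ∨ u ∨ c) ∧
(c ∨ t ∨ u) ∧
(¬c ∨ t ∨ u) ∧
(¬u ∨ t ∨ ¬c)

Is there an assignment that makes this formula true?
No

No, the formula is not satisfiable.

No assignment of truth values to the variables can make all 15 clauses true simultaneously.

The formula is UNSAT (unsatisfiable).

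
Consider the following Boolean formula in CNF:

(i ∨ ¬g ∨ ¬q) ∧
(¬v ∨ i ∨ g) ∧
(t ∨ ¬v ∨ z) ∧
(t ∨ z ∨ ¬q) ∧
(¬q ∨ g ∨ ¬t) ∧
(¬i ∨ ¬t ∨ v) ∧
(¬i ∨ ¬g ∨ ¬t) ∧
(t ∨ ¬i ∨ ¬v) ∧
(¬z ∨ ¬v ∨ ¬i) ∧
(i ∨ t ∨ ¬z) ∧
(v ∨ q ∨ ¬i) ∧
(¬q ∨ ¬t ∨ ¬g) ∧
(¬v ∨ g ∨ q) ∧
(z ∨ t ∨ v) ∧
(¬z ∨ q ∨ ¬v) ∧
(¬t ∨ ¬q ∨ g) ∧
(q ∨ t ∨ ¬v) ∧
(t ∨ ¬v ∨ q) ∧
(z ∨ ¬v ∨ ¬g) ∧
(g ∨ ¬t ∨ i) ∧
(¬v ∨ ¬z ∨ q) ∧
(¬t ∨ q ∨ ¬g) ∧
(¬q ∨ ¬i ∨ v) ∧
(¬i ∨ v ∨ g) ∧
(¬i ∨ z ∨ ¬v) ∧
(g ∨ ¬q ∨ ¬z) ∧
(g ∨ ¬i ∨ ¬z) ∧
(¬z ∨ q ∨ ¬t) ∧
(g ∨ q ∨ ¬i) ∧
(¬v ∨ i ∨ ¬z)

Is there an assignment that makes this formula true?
No

No, the formula is not satisfiable.

No assignment of truth values to the variables can make all 30 clauses true simultaneously.

The formula is UNSAT (unsatisfiable).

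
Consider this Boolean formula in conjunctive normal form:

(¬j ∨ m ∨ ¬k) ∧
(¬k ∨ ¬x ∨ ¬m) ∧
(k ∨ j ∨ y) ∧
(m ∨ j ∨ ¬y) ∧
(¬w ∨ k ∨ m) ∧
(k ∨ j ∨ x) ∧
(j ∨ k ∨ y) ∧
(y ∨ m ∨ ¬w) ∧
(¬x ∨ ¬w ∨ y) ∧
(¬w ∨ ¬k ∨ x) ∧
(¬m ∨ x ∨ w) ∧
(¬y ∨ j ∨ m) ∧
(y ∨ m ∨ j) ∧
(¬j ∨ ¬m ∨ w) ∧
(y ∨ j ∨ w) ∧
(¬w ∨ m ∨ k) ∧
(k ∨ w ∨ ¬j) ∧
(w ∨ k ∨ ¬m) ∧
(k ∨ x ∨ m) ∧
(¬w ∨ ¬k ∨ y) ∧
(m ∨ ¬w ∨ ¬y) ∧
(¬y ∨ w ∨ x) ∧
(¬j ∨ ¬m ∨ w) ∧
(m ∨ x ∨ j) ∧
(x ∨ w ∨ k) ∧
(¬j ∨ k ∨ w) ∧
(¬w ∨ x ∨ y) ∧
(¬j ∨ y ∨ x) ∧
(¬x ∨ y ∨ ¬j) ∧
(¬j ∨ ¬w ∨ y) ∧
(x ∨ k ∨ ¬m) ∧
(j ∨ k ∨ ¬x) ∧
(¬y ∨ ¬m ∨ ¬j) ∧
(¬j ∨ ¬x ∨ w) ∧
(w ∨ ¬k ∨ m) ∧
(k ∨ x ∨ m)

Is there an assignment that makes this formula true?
No

No, the formula is not satisfiable.

No assignment of truth values to the variables can make all 36 clauses true simultaneously.

The formula is UNSAT (unsatisfiable).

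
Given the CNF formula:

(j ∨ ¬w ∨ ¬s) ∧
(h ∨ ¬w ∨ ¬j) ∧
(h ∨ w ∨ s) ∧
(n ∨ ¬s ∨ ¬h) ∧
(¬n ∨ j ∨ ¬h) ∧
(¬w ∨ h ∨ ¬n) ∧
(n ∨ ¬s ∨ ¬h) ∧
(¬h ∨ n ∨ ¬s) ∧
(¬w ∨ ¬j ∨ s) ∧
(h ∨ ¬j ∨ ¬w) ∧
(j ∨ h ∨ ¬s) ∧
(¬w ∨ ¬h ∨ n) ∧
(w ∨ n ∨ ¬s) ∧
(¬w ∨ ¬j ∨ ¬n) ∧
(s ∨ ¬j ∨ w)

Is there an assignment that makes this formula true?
Yes

Yes, the formula is satisfiable.

One satisfying assignment is: j=False, h=False, n=False, w=True, s=False

Verification: With this assignment, all 15 clauses evaluate to true.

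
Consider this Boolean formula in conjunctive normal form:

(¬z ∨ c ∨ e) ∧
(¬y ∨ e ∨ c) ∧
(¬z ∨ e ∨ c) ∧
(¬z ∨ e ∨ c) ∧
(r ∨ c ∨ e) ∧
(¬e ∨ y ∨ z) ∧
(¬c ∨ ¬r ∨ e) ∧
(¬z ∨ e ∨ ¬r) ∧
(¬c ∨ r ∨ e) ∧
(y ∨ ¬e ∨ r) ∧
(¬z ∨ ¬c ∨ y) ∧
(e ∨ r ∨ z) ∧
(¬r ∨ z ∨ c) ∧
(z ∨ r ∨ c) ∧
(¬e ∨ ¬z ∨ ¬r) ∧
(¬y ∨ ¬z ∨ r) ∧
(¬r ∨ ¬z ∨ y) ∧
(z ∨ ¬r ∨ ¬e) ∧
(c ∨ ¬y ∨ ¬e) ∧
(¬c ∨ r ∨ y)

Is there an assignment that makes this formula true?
Yes

Yes, the formula is satisfiable.

One satisfying assignment is: e=True, r=False, y=True, c=True, z=False

Verification: With this assignment, all 20 clauses evaluate to true.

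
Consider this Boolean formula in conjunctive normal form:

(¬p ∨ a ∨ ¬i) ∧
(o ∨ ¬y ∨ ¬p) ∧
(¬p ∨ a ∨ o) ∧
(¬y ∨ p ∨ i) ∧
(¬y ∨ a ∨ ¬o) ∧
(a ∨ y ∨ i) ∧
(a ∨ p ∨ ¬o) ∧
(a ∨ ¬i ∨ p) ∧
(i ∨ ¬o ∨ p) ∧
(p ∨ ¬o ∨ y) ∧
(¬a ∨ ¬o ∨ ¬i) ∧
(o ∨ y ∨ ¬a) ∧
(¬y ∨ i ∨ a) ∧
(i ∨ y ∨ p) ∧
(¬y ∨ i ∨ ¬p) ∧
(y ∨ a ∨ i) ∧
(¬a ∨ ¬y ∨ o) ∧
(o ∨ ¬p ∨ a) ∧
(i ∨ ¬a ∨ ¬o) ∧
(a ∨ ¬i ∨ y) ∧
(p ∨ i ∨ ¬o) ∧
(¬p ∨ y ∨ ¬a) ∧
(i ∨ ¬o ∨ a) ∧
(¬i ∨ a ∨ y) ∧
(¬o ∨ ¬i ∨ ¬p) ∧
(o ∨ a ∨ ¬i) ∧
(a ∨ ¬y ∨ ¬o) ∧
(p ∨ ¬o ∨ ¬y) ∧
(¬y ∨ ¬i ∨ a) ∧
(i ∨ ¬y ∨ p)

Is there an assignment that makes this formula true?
No

No, the formula is not satisfiable.

No assignment of truth values to the variables can make all 30 clauses true simultaneously.

The formula is UNSAT (unsatisfiable).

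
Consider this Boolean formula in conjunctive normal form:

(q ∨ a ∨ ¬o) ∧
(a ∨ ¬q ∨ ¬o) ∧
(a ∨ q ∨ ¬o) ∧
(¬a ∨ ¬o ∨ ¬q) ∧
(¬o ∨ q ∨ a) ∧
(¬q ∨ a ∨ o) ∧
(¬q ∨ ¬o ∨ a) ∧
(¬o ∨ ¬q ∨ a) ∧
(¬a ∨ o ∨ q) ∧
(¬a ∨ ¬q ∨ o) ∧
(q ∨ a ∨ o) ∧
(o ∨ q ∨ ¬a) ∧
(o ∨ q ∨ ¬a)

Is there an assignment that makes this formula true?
Yes

Yes, the formula is satisfiable.

One satisfying assignment is: q=False, a=True, o=True

Verification: With this assignment, all 13 clauses evaluate to true.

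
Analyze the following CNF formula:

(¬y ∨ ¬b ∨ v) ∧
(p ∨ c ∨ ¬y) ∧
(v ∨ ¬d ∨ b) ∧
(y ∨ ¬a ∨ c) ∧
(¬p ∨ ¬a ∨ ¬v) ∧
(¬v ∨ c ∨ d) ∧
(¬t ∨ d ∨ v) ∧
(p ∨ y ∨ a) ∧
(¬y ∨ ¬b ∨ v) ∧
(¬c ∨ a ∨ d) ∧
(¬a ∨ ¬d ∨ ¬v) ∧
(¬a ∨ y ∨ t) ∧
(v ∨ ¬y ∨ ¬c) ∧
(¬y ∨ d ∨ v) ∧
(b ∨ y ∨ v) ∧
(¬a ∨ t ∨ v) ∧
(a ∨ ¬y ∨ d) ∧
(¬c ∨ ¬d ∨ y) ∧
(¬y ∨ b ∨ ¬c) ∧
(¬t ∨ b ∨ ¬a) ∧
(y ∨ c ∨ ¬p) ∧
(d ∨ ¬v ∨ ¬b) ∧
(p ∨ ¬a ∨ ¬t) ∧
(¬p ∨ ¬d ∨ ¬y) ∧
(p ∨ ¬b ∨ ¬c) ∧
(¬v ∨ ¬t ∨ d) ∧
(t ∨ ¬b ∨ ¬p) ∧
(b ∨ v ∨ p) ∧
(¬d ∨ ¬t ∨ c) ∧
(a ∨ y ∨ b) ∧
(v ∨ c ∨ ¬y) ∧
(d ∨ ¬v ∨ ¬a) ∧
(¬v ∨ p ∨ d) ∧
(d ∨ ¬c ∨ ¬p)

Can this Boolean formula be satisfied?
No

No, the formula is not satisfiable.

No assignment of truth values to the variables can make all 34 clauses true simultaneously.

The formula is UNSAT (unsatisfiable).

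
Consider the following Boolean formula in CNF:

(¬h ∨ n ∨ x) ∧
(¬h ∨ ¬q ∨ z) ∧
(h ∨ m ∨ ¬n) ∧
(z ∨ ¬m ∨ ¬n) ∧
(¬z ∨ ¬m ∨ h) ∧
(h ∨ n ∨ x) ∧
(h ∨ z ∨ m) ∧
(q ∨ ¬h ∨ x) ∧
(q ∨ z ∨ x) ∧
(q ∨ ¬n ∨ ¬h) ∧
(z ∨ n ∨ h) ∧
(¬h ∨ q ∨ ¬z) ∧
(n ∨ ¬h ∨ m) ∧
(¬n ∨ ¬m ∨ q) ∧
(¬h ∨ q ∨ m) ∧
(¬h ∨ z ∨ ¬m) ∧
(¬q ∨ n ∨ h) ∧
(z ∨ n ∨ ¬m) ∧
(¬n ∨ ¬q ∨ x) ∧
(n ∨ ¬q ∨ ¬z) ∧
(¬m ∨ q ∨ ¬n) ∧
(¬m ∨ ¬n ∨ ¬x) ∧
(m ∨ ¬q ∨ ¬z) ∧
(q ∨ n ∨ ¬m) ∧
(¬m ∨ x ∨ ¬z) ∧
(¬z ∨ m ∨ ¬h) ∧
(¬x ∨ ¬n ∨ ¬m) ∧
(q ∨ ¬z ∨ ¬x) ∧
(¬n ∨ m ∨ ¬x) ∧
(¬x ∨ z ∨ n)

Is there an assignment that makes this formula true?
No

No, the formula is not satisfiable.

No assignment of truth values to the variables can make all 30 clauses true simultaneously.

The formula is UNSAT (unsatisfiable).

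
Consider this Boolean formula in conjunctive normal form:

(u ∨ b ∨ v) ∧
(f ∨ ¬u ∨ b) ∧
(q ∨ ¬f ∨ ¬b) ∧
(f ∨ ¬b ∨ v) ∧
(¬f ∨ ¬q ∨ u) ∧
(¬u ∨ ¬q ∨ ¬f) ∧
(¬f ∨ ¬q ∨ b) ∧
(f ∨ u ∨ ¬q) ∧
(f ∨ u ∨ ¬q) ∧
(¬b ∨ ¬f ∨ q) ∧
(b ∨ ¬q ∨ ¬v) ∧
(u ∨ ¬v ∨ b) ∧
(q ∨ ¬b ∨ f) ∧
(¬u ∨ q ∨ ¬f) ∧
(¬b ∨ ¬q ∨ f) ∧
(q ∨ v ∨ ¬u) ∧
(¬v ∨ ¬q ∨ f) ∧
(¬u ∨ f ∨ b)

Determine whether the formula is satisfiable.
No

No, the formula is not satisfiable.

No assignment of truth values to the variables can make all 18 clauses true simultaneously.

The formula is UNSAT (unsatisfiable).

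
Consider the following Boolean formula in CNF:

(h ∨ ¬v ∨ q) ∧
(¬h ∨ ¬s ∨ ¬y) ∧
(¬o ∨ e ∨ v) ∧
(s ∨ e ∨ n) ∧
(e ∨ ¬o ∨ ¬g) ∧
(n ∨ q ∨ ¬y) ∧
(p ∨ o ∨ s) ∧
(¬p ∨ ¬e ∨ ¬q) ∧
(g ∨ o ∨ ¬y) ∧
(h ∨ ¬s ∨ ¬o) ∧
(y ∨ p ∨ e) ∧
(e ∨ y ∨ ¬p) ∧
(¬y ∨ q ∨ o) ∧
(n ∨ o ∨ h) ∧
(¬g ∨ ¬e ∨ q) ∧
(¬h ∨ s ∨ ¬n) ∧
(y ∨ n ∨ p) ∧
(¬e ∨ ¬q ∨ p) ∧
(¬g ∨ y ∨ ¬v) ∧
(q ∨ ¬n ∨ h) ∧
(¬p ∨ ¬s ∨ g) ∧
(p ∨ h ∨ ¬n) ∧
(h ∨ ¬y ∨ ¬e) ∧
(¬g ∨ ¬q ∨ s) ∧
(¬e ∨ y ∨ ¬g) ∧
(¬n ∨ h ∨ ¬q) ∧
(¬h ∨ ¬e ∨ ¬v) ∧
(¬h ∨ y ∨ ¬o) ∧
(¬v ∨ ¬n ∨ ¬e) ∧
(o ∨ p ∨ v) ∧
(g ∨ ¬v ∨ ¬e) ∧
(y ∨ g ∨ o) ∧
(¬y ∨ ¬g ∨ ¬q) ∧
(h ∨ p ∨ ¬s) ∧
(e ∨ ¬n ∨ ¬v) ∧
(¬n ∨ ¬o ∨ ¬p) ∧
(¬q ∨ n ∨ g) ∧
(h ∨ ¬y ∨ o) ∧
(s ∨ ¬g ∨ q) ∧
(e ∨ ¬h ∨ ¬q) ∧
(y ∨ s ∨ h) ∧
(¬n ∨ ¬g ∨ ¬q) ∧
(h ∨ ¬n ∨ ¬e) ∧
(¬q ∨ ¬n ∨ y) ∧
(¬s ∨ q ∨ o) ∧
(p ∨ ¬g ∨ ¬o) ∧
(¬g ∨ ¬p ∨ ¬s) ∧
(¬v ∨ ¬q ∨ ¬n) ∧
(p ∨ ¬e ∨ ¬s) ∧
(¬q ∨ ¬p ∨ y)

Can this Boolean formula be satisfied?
No

No, the formula is not satisfiable.

No assignment of truth values to the variables can make all 50 clauses true simultaneously.

The formula is UNSAT (unsatisfiable).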